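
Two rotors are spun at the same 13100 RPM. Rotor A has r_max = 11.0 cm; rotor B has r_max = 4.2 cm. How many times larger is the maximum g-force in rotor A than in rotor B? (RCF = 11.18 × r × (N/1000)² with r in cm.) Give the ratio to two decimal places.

2.62

At fixed N, RCF ∝ r, so RCF_A/RCF_B = r_A/r_B = 11.0 / 4.2 = 2.6190.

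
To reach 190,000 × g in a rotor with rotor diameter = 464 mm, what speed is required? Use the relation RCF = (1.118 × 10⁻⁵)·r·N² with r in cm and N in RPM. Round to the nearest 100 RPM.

≈ 27100 RPM

r = 464 mm / 2 = 232 mm = 23.2 cm
190,000 = 1.118 × 10⁻⁵ × 23.2 × N²
N² = 190,000 / (25.9376 × 10⁻⁵) = 732,527,296
N ≈ √732,527,296 ≈ 27,065.2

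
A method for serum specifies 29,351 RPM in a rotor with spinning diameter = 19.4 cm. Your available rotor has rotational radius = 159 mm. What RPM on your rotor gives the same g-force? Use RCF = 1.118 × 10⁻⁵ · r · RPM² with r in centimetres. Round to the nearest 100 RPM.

22900 RPM

Original rotor: r = 19.4 / 2 = 9.7 cm
RCF_original = 1.118 × 10⁻⁵ × 9.7 × (29351)² = 1.118 × 10⁻⁵ × 9.7 × 861,481,201 ≈ 93,424.2 × g
Your rotor: r = 159 mm = 15.9 cm
93,424.2 = 1.118 × 10⁻⁵ × 15.9 × N²
N² = 93,424.2 / (17.7762 × 10⁻⁵) = 525,557,768
N ≈ √525,557,768 ≈ 22,925.0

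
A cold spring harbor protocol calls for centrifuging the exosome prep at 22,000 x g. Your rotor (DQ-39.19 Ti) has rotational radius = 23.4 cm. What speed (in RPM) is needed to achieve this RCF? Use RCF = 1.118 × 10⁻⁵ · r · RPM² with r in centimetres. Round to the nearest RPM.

9170 RPM

RCF = 1.118 × 10⁻⁵ × r × N²
22,000 = 1.118 × 10⁻⁵ × 23.4 × N²
N² = 22,000 / (26.1612 × 10⁻⁵) = 84,094,002
N ≈ √84,094,002 ≈ 9,170.3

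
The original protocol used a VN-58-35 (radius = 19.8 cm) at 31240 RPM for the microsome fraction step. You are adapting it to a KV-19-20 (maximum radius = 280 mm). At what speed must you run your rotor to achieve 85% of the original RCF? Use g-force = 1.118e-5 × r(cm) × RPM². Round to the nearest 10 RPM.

24220 RPM

RCF_original = 1.118 × 10⁻⁵ × 19.8 × (31240)² = 1.118 × 10⁻⁵ × 19.8 × 975,937,600 ≈ 216,037.5 × g
Target RCF = 0.85 × 216,037.5 ≈ 183,631.9 × g
Your rotor: r = 280 mm = 28.0 cm
183,631.9 = 1.118 × 10⁻⁵ × 28 × N²
N² = 183,631.9 / (31.304 × 10⁻⁵) = 586,608,421
N ≈ √586,608,421 ≈ 24,220.0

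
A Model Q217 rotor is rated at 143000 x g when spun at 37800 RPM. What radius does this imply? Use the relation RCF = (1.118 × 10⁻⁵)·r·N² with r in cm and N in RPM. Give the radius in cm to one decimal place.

143000 = 1.118 × 10⁻⁵ × r × (37800)²
r = 143000 / (1.118 × 10⁻⁵ × 1,428,840,000) = 143000 / 15974.43 ≈ 8.952 cm

9.0 cm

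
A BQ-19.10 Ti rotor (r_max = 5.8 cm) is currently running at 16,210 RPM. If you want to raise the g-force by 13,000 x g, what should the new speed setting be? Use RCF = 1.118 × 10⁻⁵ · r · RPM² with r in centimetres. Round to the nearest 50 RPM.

21500 RPM

Current RCF = 1.118 × 10⁻⁵ × 5.8 × (16210)² = 1.118 × 10⁻⁵ × 5.8 × 262,764,100 ≈ 17,038.7 × g
Target RCF = 17,038.7 + 13,000 = 30,038.7 × g
N² = 30,038.7 / (6.4844 × 10⁻⁵) = 463,245,636
N ≈ √463,245,636 ≈ 21,523.1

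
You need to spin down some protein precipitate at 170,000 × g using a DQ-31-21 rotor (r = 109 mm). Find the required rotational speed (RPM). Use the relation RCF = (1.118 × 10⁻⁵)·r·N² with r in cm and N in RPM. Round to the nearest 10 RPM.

≈ 37350 RPM

r = 109 mm = 10.9 cm
170,000 = 1.118 × 10⁻⁵ × 10.9 × N²
N² = 170,000 / (12.1862 × 10⁻⁵) = 1,395,020,597
N ≈ √1,395,020,597 ≈ 37,350.0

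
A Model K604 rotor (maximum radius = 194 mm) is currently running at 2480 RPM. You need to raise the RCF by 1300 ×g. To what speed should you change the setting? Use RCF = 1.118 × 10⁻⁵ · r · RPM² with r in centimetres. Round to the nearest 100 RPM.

≈ 3500 RPM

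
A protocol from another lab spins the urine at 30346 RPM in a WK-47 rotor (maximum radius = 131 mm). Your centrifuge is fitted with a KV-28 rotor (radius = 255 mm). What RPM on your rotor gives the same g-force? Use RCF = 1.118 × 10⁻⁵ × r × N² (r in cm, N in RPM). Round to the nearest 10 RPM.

Original rotor: r = 131 mm = 13.1 cm
RCF_original = 1.118 × 10⁻⁵ × 13.1 × (30346)² = 1.118 × 10⁻⁵ × 13.1 × 920,879,716 ≈ 134,870.2 × g
Your rotor: r = 255 mm = 25.5 cm
134,870.2 = 1.118 × 10⁻⁵ × 25.5 × N²
N² = 134,870.2 / (28.509 × 10⁻⁵) = 473,079,378
N ≈ √473,079,378 ≈ 21,750.4

21750 RPM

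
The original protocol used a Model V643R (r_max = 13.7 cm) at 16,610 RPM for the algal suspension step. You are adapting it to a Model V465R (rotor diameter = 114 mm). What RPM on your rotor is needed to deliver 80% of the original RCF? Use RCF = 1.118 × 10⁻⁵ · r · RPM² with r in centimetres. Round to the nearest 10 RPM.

≈ 23030 RPM

RCF = 1.118 × 10⁻⁵ × r × N²
RCF_original = 1.118 × 10⁻⁵ × 13.7 × (16610)² = 1.118 × 10⁻⁵ × 13.7 × 275,892,100 ≈ 42,257.3 × g
Target RCF = 0.8 × 42,257.3 ≈ 33,805.8 × g
Your rotor: r = 114 mm / 2 = 57 mm = 5.7 cm
33,805.8 = 1.118 × 10⁻⁵ × 5.7 × N²
N² = 33,805.8 / (6.3726 × 10⁻⁵) = 530,486,771
N ≈ √530,486,771 ≈ 23,032.3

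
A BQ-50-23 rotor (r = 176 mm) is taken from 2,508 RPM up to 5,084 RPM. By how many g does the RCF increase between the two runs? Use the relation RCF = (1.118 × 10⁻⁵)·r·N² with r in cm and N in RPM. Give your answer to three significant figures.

3850 g

r = 176 mm = 17.6 cm
RCF₁ = 1.118 × 10⁻⁵ × 17.6 × (2508)² = 1.118 × 10⁻⁵ × 17.6 × 6,290,064 ≈ 1,237.7 × g
RCF₂ = 1.118 × 10⁻⁵ × 17.6 × (5084)² = 1.118 × 10⁻⁵ × 17.6 × 25,847,056 ≈ 5,085.9 × g
Increase = 5,085.9 − 1,237.7 = 3,848.2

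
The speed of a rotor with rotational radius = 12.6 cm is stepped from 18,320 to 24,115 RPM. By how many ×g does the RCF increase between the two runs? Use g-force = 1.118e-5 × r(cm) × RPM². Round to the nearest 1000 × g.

RCF₁ = 1.118 × 10⁻⁵ × 12.6 × (18320)² = 1.118 × 10⁻⁵ × 12.6 × 335,622,400 ≈ 47,278.5 × g
RCF₂ = 1.118 × 10⁻⁵ × 12.6 × (24115)² = 1.118 × 10⁻⁵ × 12.6 × 581,533,225 ≈ 81,919.4 × g
Increase = 81,919.4 − 47,278.5 = 34,640.9

≈ 35000 ×g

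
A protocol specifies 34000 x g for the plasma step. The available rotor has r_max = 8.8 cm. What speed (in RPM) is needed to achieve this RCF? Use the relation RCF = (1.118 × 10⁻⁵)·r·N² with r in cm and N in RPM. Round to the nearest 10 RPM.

N ≈ 18590 RPM

RCF = 1.118 × 10⁻⁵ × r × N²
34,000 = 1.118 × 10⁻⁵ × 8.8 × N²
N² = 34,000 / (9.8384 × 10⁻⁵) = 345,584,648
N ≈ √345,584,648 ≈ 18,589.9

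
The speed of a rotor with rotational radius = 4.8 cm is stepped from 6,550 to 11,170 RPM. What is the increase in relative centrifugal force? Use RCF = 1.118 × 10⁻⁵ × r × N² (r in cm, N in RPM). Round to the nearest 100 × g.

≈ 4400 ×g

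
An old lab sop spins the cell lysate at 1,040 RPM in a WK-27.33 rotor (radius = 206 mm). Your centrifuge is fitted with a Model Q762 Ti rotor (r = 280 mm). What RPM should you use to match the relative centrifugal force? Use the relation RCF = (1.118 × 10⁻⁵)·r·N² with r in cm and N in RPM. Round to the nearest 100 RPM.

900 RPM

Original rotor: r = 206 mm = 20.6 cm
RCF = 1.118 × 10⁻⁵ × r × N²
RCF_original = 1.118 × 10⁻⁵ × 20.6 × (1040)² = 1.118 × 10⁻⁵ × 20.6 × 1,081,600 ≈ 249.1 × g
Your rotor: r = 280 mm = 28.0 cm
249.1 = 1.118 × 10⁻⁵ × 28 × N²
N² = 249.1 / (31.304 × 10⁻⁵) = 795,745
N ≈ √795,745 ≈ 892.0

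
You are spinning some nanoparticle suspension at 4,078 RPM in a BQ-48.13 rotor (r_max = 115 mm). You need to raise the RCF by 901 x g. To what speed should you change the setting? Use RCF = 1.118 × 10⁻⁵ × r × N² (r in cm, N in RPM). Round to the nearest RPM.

4862 RPM

r = 115 mm = 11.5 cm
Current RCF = 1.118 × 10⁻⁵ × 11.5 × (4078)² = 1.118 × 10⁻⁵ × 11.5 × 16,630,084 ≈ 2,138.1 × g
Target RCF = 2,138.1 + 901 = 3,039.1 × g
N² = 3,039.1 / (12.857 × 10⁻⁵) = 23,637,707
N ≈ √23,637,707 ≈ 4,861.9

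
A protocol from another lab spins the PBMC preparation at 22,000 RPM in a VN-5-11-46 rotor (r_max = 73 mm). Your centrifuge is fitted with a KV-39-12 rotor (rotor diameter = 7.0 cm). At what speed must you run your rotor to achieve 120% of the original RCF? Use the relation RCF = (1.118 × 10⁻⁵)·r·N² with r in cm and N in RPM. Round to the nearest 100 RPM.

≈ 34800 RPM

Original rotor: r = 73 mm = 7.3 cm
RCF_original = 1.118 × 10⁻⁵ × 7.3 × (22000)² = 1.118 × 10⁻⁵ × 7.3 × 484,000,000 ≈ 39,501.2 × g
Target RCF = 1.2 × 39,501.2 ≈ 47,401.4 × g
Your rotor: r = 7.0 / 2 = 3.5 cm
47,401.4 = 1.118 × 10⁻⁵ × 3.5 × N²
N² = 47,401.4 / (3.913 × 10⁻⁵) = 1,211,382,571
N ≈ √1,211,382,571 ≈ 34,804.9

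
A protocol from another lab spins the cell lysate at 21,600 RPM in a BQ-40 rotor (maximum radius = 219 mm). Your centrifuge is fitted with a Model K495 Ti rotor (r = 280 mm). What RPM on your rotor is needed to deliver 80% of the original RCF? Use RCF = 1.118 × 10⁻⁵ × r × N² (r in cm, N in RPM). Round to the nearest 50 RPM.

17100 RPM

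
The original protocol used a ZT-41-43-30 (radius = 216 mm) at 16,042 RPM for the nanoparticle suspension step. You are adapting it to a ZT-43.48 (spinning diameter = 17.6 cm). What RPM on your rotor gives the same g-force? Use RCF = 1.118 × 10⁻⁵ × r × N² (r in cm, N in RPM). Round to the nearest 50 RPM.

≈ 25150 RPM

Original rotor: r = 216 mm = 21.6 cm
RCF_original = 1.118 × 10⁻⁵ × 21.6 × (16042)² = 1.118 × 10⁻⁵ × 21.6 × 257,345,764 ≈ 62,145.9 × g
Your rotor: r = 17.6 / 2 = 8.8 cm
62,145.9 = 1.118 × 10⁻⁵ × 8.8 × N²
N² = 62,145.9 / (9.8384 × 10⁻⁵) = 631,666,734
N ≈ √631,666,734 ≈ 25,133.0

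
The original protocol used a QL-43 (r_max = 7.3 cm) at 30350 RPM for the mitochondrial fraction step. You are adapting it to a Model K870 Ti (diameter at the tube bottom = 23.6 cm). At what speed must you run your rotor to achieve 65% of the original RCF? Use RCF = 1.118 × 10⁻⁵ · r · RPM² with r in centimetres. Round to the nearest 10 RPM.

RCF_original = 1.118 × 10⁻⁵ × 7.3 × (30350)² = 1.118 × 10⁻⁵ × 7.3 × 921,122,500 ≈ 75,176.5 × g
Target RCF = 0.65 × 75,176.5 ≈ 48,864.7 × g
Your rotor: r = 23.6 / 2 = 11.8 cm
48,864.7 = 1.118 × 10⁻⁵ × 11.8 × N²
N² = 48,864.7 / (13.1924 × 10⁻⁵) = 370,400,382
N ≈ √370,400,382 ≈ 19,245.8

≈ 19250 RPM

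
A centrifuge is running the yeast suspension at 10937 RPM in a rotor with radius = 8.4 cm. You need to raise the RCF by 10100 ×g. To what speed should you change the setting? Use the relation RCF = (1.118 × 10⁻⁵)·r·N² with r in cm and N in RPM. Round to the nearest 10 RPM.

Current RCF = 1.118 × 10⁻⁵ × 8.4 × (10937)² = 1.118 × 10⁻⁵ × 8.4 × 119,617,969 ≈ 11,233.6 × g
Target RCF = 11,233.6 + 10,100 = 21,333.6 × g
N² = 21,333.6 / (9.3912 × 10⁻⁵) = 227,165,857
N ≈ √227,165,857 ≈ 15,072.0

N₂ ≈ 15070 RPM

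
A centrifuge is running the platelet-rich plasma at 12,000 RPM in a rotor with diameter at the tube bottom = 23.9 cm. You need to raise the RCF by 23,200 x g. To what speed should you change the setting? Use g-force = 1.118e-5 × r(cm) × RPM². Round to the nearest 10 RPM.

r = 23.9 / 2 = 11.95 cm
Current RCF = 1.118 × 10⁻⁵ × 11.95 × (12000)² = 1.118 × 10⁻⁵ × 11.95 × 144,000,000 ≈ 19,238.5 × g
Target RCF = 19,238.5 + 23,200 = 42,438.5 × g
N² = 42,438.5 / (13.3601 × 10⁻⁵) = 317,651,065
N ≈ √317,651,065 ≈ 17,822.8

N₂ ≈ 17820 RPM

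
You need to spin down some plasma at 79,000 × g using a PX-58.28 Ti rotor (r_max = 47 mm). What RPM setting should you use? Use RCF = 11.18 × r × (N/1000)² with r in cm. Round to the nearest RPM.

≈ 38774 RPM

r = 47 mm = 4.7 cm
79,000 = 11.18 × 4.7 × (N/1000)²
(N/1000)² = 79,000 / 52.546 = 1503.445
N = 1000 × √1503.445 ≈ 38,774.3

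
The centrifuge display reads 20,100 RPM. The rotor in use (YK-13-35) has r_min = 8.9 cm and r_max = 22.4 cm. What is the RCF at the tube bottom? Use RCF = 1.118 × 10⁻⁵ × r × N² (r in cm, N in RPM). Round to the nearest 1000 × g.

Use r_max = 22.4 cm.
RCF = 1.118 × 10⁻⁵ × 22.4 × (20100)² = 1.118 × 10⁻⁵ × 22.4 × 404,010,000 ≈ 101,177 × g

101000 ×g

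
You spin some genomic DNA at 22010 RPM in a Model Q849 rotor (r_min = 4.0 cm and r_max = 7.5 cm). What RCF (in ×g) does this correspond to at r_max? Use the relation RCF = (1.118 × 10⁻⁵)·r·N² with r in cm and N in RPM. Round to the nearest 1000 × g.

Use r_max = 7.5 cm.
RCF = 1.118 × 10⁻⁵ × 7.5 × (22010)² = 1.118 × 10⁻⁵ × 7.5 × 484,440,100 ≈ 40,620.3 × g

41000 ×g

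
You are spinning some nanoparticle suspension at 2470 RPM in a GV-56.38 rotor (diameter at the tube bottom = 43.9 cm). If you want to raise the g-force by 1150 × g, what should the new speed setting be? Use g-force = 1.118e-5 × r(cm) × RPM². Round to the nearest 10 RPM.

r = 43.9 / 2 = 21.95 cm
Current RCF = 1.118 × 10⁻⁵ × 21.95 × (2470)² = 1.118 × 10⁻⁵ × 21.95 × 6,100,900 ≈ 1,497.2 × g
Target RCF = 1,497.2 + 1,150 = 2,647.2 × g
N² = 2,647.2 / (24.5401 × 10⁻⁵) = 10,787,242
N ≈ √10,787,242 ≈ 3,284.4

3280 RPM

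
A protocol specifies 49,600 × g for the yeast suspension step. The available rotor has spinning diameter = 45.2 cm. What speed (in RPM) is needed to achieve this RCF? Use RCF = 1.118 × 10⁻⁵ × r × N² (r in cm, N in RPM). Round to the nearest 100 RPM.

r = 45.2 / 2 = 22.6 cm
49,600 = 1.118 × 10⁻⁵ × 22.6 × N²
N² = 49,600 / (25.2668 × 10⁻⁵) = 196,305,033
N ≈ √196,305,033 ≈ 14,010.9

≈ 14000 RPM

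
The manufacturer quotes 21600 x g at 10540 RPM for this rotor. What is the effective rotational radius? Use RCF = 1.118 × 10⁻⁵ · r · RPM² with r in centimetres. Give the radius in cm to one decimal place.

RCF = 1.118 × 10⁻⁵ × r × N²
21600 = 1.118 × 10⁻⁵ × r × (10540)²
r = 21600 / (1.118 × 10⁻⁵ × 111,091,600) = 21600 / 1242.004 ≈ 17.391 cm

17.4 cm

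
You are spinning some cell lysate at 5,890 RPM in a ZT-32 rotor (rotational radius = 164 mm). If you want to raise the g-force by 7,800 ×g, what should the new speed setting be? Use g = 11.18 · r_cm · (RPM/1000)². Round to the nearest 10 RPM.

r = 164 mm = 16.4 cm
Current RCF = 11.18 × 16.4 × (5.89)² = 11.18 × 16.4 × 34.6921 ≈ 6,360.9 × g
Target RCF = 6,360.9 + 7,800 = 14,160.9 × g
(N/1000)² = 14,160.9 / 183.352 = 77.23341
N = 1000 × √77.23341 ≈ 8,788.3

8790 RPM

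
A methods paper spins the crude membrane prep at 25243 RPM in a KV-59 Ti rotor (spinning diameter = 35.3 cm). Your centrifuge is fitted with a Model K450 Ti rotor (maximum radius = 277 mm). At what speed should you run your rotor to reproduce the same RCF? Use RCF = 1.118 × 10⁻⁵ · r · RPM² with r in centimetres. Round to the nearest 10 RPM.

20150 RPM

Original rotor: r = 35.3 / 2 = 17.65 cm
RCF = 1.118 × 10⁻⁵ × r × N²
RCF_original = 1.118 × 10⁻⁵ × 17.65 × (25243)² = 1.118 × 10⁻⁵ × 17.65 × 637,209,049 ≈ 125,738.6 × g
Your rotor: r = 277 mm = 27.7 cm
125,738.6 = 1.118 × 10⁻⁵ × 27.7 × N²
N² = 125,738.6 / (30.9686 × 10⁻⁵) = 406,019,646
N ≈ √406,019,646 ≈ 20,149.9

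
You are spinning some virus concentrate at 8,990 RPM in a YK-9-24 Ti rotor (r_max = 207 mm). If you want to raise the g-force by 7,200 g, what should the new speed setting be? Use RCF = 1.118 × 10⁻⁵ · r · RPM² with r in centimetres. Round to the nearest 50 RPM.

r = 207 mm = 20.7 cm
Current RCF = 1.118 × 10⁻⁵ × 20.7 × (8990)² = 1.118 × 10⁻⁵ × 20.7 × 80,820,100 ≈ 18,703.9 × g
Target RCF = 18,703.9 + 7,200 = 25,903.9 × g
N² = 25,903.9 / (23.1426 × 10⁻⁵) = 111,931,676
N ≈ √111,931,676 ≈ 10,579.8

≈ 10600 RPM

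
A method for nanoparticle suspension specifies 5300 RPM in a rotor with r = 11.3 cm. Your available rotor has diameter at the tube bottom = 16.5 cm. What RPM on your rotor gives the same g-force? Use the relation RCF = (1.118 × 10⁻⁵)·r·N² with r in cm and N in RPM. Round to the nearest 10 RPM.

RCF = 1.118 × 10⁻⁵ × r × N²
RCF_original = 1.118 × 10⁻⁵ × 11.3 × (5300)² = 1.118 × 10⁻⁵ × 11.3 × 28,090,000 ≈ 3,548.7 × g
Your rotor: r = 16.5 / 2 = 8.25 cm
3,548.7 = 1.118 × 10⁻⁵ × 8.25 × N²
N² = 3,548.7 / (9.2235 × 10⁻⁵) = 38,474,549
N ≈ √38,474,549 ≈ 6,202.8

≈ 6200 RPM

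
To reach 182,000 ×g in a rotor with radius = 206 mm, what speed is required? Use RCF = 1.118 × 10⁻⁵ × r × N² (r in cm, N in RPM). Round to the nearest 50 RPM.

r = 206 mm = 20.6 cm
RCF = 1.118 × 10⁻⁵ × r × N²
182,000 = 1.118 × 10⁻⁵ × 20.6 × N²
N² = 182,000 / (23.0308 × 10⁻⁵) = 790,246,105
N ≈ √790,246,105 ≈ 28,111.3

N ≈ 28100 RPM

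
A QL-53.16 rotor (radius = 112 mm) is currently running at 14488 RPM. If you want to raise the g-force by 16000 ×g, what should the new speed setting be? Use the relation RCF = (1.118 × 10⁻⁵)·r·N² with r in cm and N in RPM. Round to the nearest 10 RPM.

r = 112 mm = 11.2 cm
Current RCF = 1.118 × 10⁻⁵ × 11.2 × (14488)² = 1.118 × 10⁻⁵ × 11.2 × 209,902,144 ≈ 26,283.1 × g
Target RCF = 26,283.1 + 16,000 = 42,283.1 × g
N² = 42,283.1 / (12.5216 × 10⁻⁵) = 337,681,287
N ≈ √337,681,287 ≈ 18,376.1

≈ 18380 RPM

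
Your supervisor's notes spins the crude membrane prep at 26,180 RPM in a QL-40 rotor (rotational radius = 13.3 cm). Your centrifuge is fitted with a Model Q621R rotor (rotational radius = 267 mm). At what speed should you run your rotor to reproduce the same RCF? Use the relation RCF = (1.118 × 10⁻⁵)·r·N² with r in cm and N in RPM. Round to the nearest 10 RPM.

RCF = 1.118 × 10⁻⁵ × r × N²
RCF_original = 1.118 × 10⁻⁵ × 13.3 × (26180)² = 1.118 × 10⁻⁵ × 13.3 × 685,392,400 ≈ 101,913.7 × g
Your rotor: r = 267 mm = 26.7 cm
101,913.7 = 1.118 × 10⁻⁵ × 26.7 × N²
N² = 101,913.7 / (29.8506 × 10⁻⁵) = 341,412,568
N ≈ √341,412,568 ≈ 18,477.4

≈ 18480 RPM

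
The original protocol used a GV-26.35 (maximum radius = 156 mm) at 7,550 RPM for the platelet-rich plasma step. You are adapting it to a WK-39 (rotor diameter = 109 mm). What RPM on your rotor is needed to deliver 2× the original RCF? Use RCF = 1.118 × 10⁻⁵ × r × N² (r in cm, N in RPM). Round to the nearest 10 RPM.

Original rotor: r = 156 mm = 15.6 cm
RCF_original = 1.118 × 10⁻⁵ × 15.6 × (7550)² = 1.118 × 10⁻⁵ × 15.6 × 57,002,500 ≈ 9,941.7 × g
Target RCF = 2 × 9,941.7 ≈ 19,883.4 × g
Your rotor: r = 109 mm / 2 = 54.5 mm = 5.45 cm
19,883.4 = 1.118 × 10⁻⁵ × 5.45 × N²
N² = 19,883.4 / (6.0931 × 10⁻⁵) = 326,326,500
N ≈ √326,326,500 ≈ 18,064.5

≈ 18060 RPM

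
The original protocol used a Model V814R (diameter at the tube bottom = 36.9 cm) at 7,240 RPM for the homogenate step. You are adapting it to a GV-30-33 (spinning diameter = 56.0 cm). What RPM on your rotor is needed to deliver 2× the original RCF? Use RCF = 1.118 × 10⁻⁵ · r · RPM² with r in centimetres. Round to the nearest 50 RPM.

Original rotor: r = 36.9 / 2 = 18.45 cm
RCF_original = 1.118 × 10⁻⁵ × 18.45 × (7240)² = 1.118 × 10⁻⁵ × 18.45 × 52,417,600 ≈ 10,812.2 × g
Target RCF = 2 × 10,812.2 ≈ 21,624.4 × g
Your rotor: r = 56.0 / 2 = 28 cm
21,624.4 = 1.118 × 10⁻⁵ × 28 × N²
N² = 21,624.4 / (31.304 × 10⁻⁵) = 69,078,712
N ≈ √69,078,712 ≈ 8,311.4

8300 RPM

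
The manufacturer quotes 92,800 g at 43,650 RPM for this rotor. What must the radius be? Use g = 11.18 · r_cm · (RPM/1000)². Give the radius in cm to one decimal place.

r ≈ 4.4 cm

92800 = 11.18 × r × (43.65)²
r = 92800 / (11.18 × 1905.3225) = 92800 / 21301.51 ≈ 4.356 cm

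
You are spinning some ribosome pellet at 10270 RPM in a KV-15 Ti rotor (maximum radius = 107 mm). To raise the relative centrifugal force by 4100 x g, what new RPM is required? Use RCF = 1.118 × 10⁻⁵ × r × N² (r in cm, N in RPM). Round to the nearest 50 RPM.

≈ 11800 RPM

r = 107 mm = 10.7 cm
Current RCF = 1.118 × 10⁻⁵ × 10.7 × (10270)² = 1.118 × 10⁻⁵ × 10.7 × 105,472,900 ≈ 12,617.3 × g
Target RCF = 12,617.3 + 4,100 = 16,717.3 × g
N² = 16,717.3 / (11.9626 × 10⁻⁵) = 139,746,376
N ≈ √139,746,376 ≈ 11,821.4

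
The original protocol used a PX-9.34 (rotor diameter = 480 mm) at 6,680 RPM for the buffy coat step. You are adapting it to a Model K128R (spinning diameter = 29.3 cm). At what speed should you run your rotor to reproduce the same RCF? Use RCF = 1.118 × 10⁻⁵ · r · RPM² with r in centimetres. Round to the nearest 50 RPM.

Original rotor: r = 480 mm / 2 = 240 mm = 24 cm
RCF_original = 1.118 × 10⁻⁵ × 24 × (6680)² = 1.118 × 10⁻⁵ × 24 × 44,622,400 ≈ 11,973.1 × g
Your rotor: r = 29.3 / 2 = 14.65 cm
11,973.1 = 1.118 × 10⁻⁵ × 14.65 × N²
N² = 11,973.1 / (16.3787 × 10⁻⁵) = 73,101,650
N ≈ √73,101,650 ≈ 8,550.0

≈ 8550 RPM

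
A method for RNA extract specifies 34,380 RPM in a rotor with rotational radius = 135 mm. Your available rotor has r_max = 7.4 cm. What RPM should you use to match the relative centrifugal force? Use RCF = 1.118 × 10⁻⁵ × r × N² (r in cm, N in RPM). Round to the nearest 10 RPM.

≈ 46440 RPM

Original rotor: r = 135 mm = 13.5 cm
RCF_original = 1.118 × 10⁻⁵ × 13.5 × (34380)² = 1.118 × 10⁻⁵ × 13.5 × 1,181,984,400 ≈ 178,396.9 × g
178,396.9 = 1.118 × 10⁻⁵ × 7.4 × N²
N² = 178,396.9 / (8.2732 × 10⁻⁵) = 2,156,322,826
N ≈ √2,156,322,826 ≈ 46,436.2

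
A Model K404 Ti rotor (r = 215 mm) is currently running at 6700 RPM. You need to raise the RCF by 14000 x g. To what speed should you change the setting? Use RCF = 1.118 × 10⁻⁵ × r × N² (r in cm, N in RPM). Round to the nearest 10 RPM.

N₂ ≈ 10160 RPM

r = 215 mm = 21.5 cm
Current RCF = 1.118 × 10⁻⁵ × 21.5 × (6700)² = 1.118 × 10⁻⁵ × 21.5 × 44,890,000 ≈ 10,790.2 × g
Target RCF = 10,790.2 + 14,000 = 24,790.2 × g
N² = 24,790.2 / (24.037 × 10⁻⁵) = 103,133,503
N ≈ √103,133,503 ≈ 10,155.5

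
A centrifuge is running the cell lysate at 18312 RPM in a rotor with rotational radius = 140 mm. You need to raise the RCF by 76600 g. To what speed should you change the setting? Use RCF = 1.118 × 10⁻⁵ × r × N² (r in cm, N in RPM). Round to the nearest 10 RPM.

r = 140 mm = 14.0 cm
Current RCF = 1.118 × 10⁻⁵ × 14 × (18312)² = 1.118 × 10⁻⁵ × 14 × 335,329,344 ≈ 52,485.7 × g
Target RCF = 52,485.7 + 76,600 = 129,085.7 × g
N² = 129,085.7 / (15.652 × 10⁻⁵) = 824,723,358
N ≈ √824,723,358 ≈ 28,718.0

28720 RPM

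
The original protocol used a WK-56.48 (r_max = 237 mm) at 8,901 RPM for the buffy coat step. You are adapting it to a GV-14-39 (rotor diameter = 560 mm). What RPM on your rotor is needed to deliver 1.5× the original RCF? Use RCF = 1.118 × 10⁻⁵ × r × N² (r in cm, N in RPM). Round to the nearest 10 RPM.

≈ 10030 RPM

Original rotor: r = 237 mm = 23.7 cm
RCF_original = 1.118 × 10⁻⁵ × 23.7 × (8901)² = 1.118 × 10⁻⁵ × 23.7 × 79,227,801 ≈ 20,992.7 × g
Target RCF = 1.5 × 20,992.7 ≈ 31,489.1 × g
Your rotor: r = 560 mm / 2 = 280 mm = 28 cm
31,489.1 = 1.118 × 10⁻⁵ × 28 × N²
N² = 31,489.1 / (31.304 × 10⁻⁵) = 100,591,298
N ≈ √100,591,298 ≈ 10,029.5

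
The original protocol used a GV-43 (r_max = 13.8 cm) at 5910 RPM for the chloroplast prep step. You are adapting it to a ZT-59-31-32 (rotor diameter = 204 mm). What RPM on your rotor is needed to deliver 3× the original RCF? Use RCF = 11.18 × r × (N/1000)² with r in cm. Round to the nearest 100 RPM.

≈ 11900 RPM

RCF_original = 11.18 × 13.8 × (5.91)² = 11.18 × 13.8 × 34.9281 ≈ 5,388.8 × g
Target RCF = 3 × 5,388.8 ≈ 16,166.4 × g
Your rotor: r = 204 mm / 2 = 102 mm = 10.2 cm
16,166.4 = 11.18 × 10.2 × (N/1000)²
(N/1000)² = 16,166.4 / 114.036 = 141.7658
N = 1000 × √141.7658 ≈ 11,906.5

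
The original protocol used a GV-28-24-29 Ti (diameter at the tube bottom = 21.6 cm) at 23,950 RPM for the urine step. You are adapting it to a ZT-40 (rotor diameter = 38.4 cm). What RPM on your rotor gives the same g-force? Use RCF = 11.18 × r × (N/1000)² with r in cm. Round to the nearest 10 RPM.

17960 RPM

Original rotor: r = 21.6 / 2 = 10.8 cm
RCF_original = 11.18 × 10.8 × (23.95)² = 11.18 × 10.8 × 573.6025 ≈ 69,259.1 × g
Your rotor: r = 38.4 / 2 = 19.2 cm
69,259.1 = 11.18 × 19.2 × (N/1000)²
(N/1000)² = 69,259.1 / 214.656 = 322.6516
N = 1000 × √322.6516 ≈ 17,962.5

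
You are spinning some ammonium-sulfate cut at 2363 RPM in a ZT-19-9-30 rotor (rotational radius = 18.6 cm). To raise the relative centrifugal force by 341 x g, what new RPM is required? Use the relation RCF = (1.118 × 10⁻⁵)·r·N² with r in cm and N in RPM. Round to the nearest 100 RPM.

≈ 2700 RPM

Current RCF = 1.118 × 10⁻⁵ × 18.6 × (2363)² = 1.118 × 10⁻⁵ × 18.6 × 5,583,769 ≈ 1,161.1 × g
Target RCF = 1,161.1 + 341 = 1,502.1 × g
N² = 1,502.1 / (20.7948 × 10⁻⁵) = 7,223,440
N ≈ √7,223,440 ≈ 2,687.6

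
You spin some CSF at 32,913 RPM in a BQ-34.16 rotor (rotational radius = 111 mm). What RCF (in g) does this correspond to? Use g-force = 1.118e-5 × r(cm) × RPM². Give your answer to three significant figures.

RCF ≈ 134000 g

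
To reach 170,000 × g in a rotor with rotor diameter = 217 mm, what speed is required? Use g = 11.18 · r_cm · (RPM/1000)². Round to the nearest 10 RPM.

r = 217 mm / 2 = 108.5 mm = 10.85 cm
170,000 = 11.18 × 10.85 × (N/1000)²
(N/1000)² = 170,000 / 121.303 = 1401.449
N = 1000 × √1401.449 ≈ 37,435.9

≈ 37440 RPM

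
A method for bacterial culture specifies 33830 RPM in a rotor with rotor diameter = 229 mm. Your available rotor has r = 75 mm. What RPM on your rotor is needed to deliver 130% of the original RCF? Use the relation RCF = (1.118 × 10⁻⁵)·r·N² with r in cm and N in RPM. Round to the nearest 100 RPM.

≈ 47700 RPM

Original rotor: r = 229 mm / 2 = 114.5 mm = 11.45 cm
RCF_original = 1.118 × 10⁻⁵ × 11.45 × (33830)² = 1.118 × 10⁻⁵ × 11.45 × 1,144,468,900 ≈ 146,504.6 × g
Target RCF = 1.3 × 146,504.6 ≈ 190,456 × g
Your rotor: r = 75 mm = 7.5 cm
190,456 = 1.118 × 10⁻⁵ × 7.5 × N²
N² = 190,456 / (8.385 × 10⁻⁵) = 2,271,389,386
N ≈ √2,271,389,386 ≈ 47,659.1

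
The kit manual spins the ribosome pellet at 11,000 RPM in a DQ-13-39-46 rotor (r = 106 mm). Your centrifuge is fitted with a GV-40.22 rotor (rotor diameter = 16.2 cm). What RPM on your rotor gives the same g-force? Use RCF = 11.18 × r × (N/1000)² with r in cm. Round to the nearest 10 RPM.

Original rotor: r = 106 mm = 10.6 cm
RCF_original = 11.18 × 10.6 × (11)² = 11.18 × 10.6 × 121 ≈ 14,339.5 × g
Your rotor: r = 16.2 / 2 = 8.1 cm
14,339.5 = 11.18 × 8.1 × (N/1000)²
(N/1000)² = 14,339.5 / 90.558 = 158.346
N = 1000 × √158.346 ≈ 12,583.6

≈ 12580 RPM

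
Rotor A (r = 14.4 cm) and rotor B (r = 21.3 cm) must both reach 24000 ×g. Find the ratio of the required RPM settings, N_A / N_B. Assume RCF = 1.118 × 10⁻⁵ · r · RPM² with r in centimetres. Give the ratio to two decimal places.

1.22

At fixed RCF, N ∝ 1/√r, so N_A/N_B = √(r_B/r_A) = √(21.3/14.4) = √1.479167 = 1.2162.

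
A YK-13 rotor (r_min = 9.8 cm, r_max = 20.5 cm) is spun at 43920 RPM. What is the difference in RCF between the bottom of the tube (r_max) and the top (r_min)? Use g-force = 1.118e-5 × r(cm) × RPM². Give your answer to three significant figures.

ΔRCF ≈ 231000 × g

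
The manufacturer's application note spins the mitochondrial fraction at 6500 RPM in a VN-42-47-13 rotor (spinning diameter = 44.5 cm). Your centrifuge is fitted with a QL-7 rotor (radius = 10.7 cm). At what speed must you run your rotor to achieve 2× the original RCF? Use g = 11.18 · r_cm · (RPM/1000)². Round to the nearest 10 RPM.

13260 RPM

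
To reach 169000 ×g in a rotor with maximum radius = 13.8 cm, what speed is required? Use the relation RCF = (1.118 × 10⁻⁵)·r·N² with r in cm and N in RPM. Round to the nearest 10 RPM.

N ≈ 33100 RPM

RCF = 1.118 × 10⁻⁵ × r × N²
169,000 = 1.118 × 10⁻⁵ × 13.8 × N²
N² = 169,000 / (15.4284 × 10⁻⁵) = 1,095,382,541
N ≈ √1,095,382,541 ≈ 33,096.6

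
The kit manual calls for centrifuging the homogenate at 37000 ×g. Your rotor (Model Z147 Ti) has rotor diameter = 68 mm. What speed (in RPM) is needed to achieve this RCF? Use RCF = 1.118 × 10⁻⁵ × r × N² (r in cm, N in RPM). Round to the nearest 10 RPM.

31200 RPM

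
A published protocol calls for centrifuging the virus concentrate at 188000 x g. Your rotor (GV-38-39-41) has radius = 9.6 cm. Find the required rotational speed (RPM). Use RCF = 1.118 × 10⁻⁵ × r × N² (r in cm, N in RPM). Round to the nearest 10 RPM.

RCF = 1.118 × 10⁻⁵ × r × N²
188,000 = 1.118 × 10⁻⁵ × 9.6 × N²
N² = 188,000 / (10.7328 × 10⁻⁵) = 1,751,639,833
N ≈ √1,751,639,833 ≈ 41,852.6

≈ 41850 RPM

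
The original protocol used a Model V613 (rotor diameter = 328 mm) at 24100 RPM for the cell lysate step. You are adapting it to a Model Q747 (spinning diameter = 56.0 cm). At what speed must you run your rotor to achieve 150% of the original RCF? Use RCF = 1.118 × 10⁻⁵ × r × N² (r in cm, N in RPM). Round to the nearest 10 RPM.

22590 RPM

Original rotor: r = 328 mm / 2 = 164 mm = 16.4 cm
RCF_original = 1.118 × 10⁻⁵ × 16.4 × (24100)² = 1.118 × 10⁻⁵ × 16.4 × 580,810,000 ≈ 106,492.7 × g
Target RCF = 1.5 × 106,492.7 ≈ 159,739 × g
Your rotor: r = 56.0 / 2 = 28 cm
159,739 = 1.118 × 10⁻⁵ × 28 × N²
N² = 159,739 / (31.304 × 10⁻⁵) = 510,283,031
N ≈ √510,283,031 ≈ 22,589.4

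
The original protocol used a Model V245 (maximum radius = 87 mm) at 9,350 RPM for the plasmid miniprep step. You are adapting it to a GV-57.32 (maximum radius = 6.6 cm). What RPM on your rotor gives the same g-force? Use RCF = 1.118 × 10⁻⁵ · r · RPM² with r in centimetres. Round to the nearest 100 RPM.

Original rotor: r = 87 mm = 8.7 cm
RCF_original = 1.118 × 10⁻⁵ × 8.7 × (9350)² = 1.118 × 10⁻⁵ × 8.7 × 87,422,500 ≈ 8,503.2 × g
8,503.2 = 1.118 × 10⁻⁵ × 6.6 × N²
N² = 8,503.2 / (7.3788 × 10⁻⁵) = 115,238,250
N ≈ √115,238,250 ≈ 10,734.9

≈ 10700 RPM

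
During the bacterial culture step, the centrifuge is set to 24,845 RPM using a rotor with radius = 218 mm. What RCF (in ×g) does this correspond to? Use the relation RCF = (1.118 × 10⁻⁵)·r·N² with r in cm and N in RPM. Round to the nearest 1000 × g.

r = 218 mm = 21.8 cm
RCF = 1.118 × 10⁻⁵ × 21.8 × (24845)² = 1.118 × 10⁻⁵ × 21.8 × 617,274,025 ≈ 150,444.5 × g

RCF ≈ 150000 ×g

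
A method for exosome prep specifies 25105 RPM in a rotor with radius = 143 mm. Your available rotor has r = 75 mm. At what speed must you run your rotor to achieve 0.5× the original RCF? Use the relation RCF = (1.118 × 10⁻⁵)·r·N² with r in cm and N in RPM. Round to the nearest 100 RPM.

24500 RPM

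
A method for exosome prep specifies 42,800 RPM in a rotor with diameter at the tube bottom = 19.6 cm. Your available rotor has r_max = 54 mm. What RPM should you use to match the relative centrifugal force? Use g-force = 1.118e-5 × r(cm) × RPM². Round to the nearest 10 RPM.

57660 RPM

Original rotor: r = 19.6 / 2 = 9.8 cm
RCF_original = 1.118 × 10⁻⁵ × 9.8 × (42800)² = 1.118 × 10⁻⁵ × 9.8 × 1,831,840,000 ≈ 200,703.7 × g
Your rotor: r = 54 mm = 5.4 cm
200,703.7 = 1.118 × 10⁻⁵ × 5.4 × N²
N² = 200,703.7 / (6.0372 × 10⁻⁵) = 3,324,450,076
N ≈ √3,324,450,076 ≈ 57,658.0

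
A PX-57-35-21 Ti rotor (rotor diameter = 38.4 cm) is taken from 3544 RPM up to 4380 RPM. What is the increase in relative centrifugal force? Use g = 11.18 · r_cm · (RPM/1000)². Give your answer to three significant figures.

≈ 1420 g

r = 38.4 / 2 = 19.2 cm
RCF₁ = 11.18 × 19.2 × (3.544)² = 11.18 × 19.2 × 12.559936 ≈ 2,696.1 × g
RCF₂ = 11.18 × 19.2 × (4.38)² = 11.18 × 19.2 × 19.1844 ≈ 4,118 × g
Increase = 4,118 − 2,696.1 = 1,421.9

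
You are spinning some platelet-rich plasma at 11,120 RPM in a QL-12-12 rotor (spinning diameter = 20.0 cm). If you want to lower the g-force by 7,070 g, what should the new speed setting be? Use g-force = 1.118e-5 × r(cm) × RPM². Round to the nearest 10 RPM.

≈ 7770 RPM

r = 20.0 / 2 = 10 cm
Current RCF = 1.118 × 10⁻⁵ × 10 × (11120)² = 1.118 × 10⁻⁵ × 10 × 123,654,400 ≈ 13,824.6 × g
Target RCF = 13,824.6 − 7,070 = 6,754.6 × g
N² = 6,754.6 / (11.18 × 10⁻⁵) = 60,416,816
N ≈ √60,416,816 ≈ 7,772.8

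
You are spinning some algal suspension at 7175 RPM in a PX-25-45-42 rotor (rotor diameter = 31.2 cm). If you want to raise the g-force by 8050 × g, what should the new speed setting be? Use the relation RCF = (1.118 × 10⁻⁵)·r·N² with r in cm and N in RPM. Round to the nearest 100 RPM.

≈ 9900 RPM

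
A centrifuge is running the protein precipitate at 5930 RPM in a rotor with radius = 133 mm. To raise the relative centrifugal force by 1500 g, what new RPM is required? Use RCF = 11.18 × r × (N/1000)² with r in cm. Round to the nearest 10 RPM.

r = 133 mm = 13.3 cm
Current RCF = 11.18 × 13.3 × (5.93)² = 11.18 × 13.3 × 35.1649 ≈ 5,228.8 × g
Target RCF = 5,228.8 + 1,500 = 6,728.8 × g
(N/1000)² = 6,728.8 / 148.694 = 45.25267
N = 1000 × √45.25267 ≈ 6,727.0

≈ 6730 RPM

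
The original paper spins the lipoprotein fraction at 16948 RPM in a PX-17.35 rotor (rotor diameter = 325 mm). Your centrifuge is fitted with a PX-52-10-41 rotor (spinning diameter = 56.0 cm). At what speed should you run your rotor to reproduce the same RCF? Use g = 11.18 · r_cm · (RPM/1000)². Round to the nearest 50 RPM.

≈ 12900 RPM

Original rotor: r = 325 mm / 2 = 162.5 mm = 16.25 cm
RCF = 11.18 × r × (N/1000)²
RCF_original = 11.18 × 16.25 × (16.948)² = 11.18 × 16.25 × 287.234704 ≈ 52,183.4 × g
Your rotor: r = 56.0 / 2 = 28 cm
52,183.4 = 11.18 × 28 × (N/1000)²
(N/1000)² = 52,183.4 / 313.04 = 166.6988
N = 1000 × √166.6988 ≈ 12,911.2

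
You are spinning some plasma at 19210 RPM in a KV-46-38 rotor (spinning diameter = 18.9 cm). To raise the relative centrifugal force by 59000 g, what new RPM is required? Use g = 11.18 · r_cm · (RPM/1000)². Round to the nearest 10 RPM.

r = 18.9 / 2 = 9.45 cm
Current RCF = 11.18 × 9.45 × (19.21)² = 11.18 × 9.45 × 369.0241 ≈ 38,987.8 × g
Target RCF = 38,987.8 + 59,000 = 97,987.8 × g
(N/1000)² = 97,987.8 / 105.651 = 927.4668
N = 1000 × √927.4668 ≈ 30,454.3

30450 RPM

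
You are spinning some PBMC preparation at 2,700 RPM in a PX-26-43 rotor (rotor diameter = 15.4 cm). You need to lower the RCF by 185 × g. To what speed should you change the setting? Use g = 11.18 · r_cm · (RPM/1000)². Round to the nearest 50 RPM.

r = 15.4 / 2 = 7.7 cm
Current RCF = 11.18 × 7.7 × (2.7)² = 11.18 × 7.7 × 7.29 ≈ 627.6 × g
Target RCF = 627.6 − 185 = 442.6 × g
(N/1000)² = 442.6 / 86.086 = 5.14137
N = 1000 × √5.14137 ≈ 2,267.5

≈ 2250 RPM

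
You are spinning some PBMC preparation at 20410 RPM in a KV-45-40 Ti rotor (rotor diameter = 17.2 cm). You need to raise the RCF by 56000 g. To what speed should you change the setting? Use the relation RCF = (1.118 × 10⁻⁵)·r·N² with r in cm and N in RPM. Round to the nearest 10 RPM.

≈ 31610 RPM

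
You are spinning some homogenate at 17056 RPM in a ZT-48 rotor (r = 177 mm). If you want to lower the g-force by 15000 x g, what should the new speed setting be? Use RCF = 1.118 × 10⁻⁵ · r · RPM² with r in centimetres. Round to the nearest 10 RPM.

r = 177 mm = 17.7 cm
Current RCF = 1.118 × 10⁻⁵ × 17.7 × (17056)² = 1.118 × 10⁻⁵ × 17.7 × 290,907,136 ≈ 57,566.4 × g
Target RCF = 57,566.4 − 15,000 = 42,566.4 × g
N² = 42,566.4 / (19.7886 × 10⁻⁵) = 215,105,667
N ≈ √215,105,667 ≈ 14,666.5

14670 RPM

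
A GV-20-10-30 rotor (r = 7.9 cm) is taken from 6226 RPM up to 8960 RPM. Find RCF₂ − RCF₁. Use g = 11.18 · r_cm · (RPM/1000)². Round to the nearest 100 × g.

≈ 3700 × g

RCF₁ = 11.18 × 7.9 × (6.226)² = 11.18 × 7.9 × 38.763076 ≈ 3,423.6 × g
RCF₂ = 11.18 × 7.9 × (8.96)² = 11.18 × 7.9 × 80.2816 ≈ 7,090.6 × g
Increase = 7,090.6 − 3,423.6 = 3,667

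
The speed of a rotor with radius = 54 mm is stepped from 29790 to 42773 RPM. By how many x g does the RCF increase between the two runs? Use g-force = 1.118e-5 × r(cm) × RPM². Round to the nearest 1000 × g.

57000 x g

r = 54 mm = 5.4 cm
RCF₁ = 1.118 × 10⁻⁵ × 5.4 × (29790)² = 1.118 × 10⁻⁵ × 5.4 × 887,444,100 ≈ 53,576.8 × g
RCF₂ = 1.118 × 10⁻⁵ × 5.4 × (42773)² = 1.118 × 10⁻⁵ × 5.4 × 1,829,529,529 ≈ 110,452.4 × g
Increase = 110,452.4 − 53,576.8 = 56,875.6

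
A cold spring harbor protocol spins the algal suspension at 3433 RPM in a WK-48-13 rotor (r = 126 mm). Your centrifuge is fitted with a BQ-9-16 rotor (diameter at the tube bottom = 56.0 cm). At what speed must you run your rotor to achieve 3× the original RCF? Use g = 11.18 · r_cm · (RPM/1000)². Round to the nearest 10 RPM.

Original rotor: r = 126 mm = 12.6 cm
RCF = 11.18 × r × (N/1000)²
RCF_original = 11.18 × 12.6 × (3.433)² = 11.18 × 12.6 × 11.785489 ≈ 1,660.2 × g
Target RCF = 3 × 1,660.2 ≈ 4,980.6 × g
Your rotor: r = 56.0 / 2 = 28 cm
4,980.6 = 11.18 × 28 × (N/1000)²
(N/1000)² = 4,980.6 / 313.04 = 15.91043
N = 1000 × √15.91043 ≈ 3,988.8

3990 RPM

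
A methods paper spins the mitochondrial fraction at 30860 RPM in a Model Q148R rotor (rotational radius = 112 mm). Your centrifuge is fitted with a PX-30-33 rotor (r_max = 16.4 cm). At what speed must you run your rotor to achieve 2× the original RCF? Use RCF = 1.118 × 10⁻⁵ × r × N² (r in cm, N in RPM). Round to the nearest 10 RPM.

Original rotor: r = 112 mm = 11.2 cm
RCF_original = 1.118 × 10⁻⁵ × 11.2 × (30860)² = 1.118 × 10⁻⁵ × 11.2 × 952,339,600 ≈ 119,248.2 × g
Target RCF = 2 × 119,248.2 ≈ 238,496.4 × g
238,496.4 = 1.118 × 10⁻⁵ × 16.4 × N²
N² = 238,496.4 / (18.3352 × 10⁻⁵) = 1,300,757,014
N ≈ √1,300,757,014 ≈ 36,066.0

36070 RPM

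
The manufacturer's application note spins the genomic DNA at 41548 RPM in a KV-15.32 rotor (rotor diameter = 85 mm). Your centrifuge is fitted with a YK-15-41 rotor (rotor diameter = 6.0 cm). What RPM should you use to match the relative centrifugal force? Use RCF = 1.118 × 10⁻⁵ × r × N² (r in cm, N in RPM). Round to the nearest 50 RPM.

Original rotor: r = 85 mm / 2 = 42.5 mm = 4.25 cm
RCF_original = 1.118 × 10⁻⁵ × 4.25 × (41548)² = 1.118 × 10⁻⁵ × 4.25 × 1,726,236,304 ≈ 82,022.1 × g
Your rotor: r = 6.0 / 2 = 3 cm
82,022.1 = 1.118 × 10⁻⁵ × 3 × N²
N² = 82,022.1 / (3.354 × 10⁻⁵) = 2,445,500,894
N ≈ √2,445,500,894 ≈ 49,452.0

≈ 49450 RPM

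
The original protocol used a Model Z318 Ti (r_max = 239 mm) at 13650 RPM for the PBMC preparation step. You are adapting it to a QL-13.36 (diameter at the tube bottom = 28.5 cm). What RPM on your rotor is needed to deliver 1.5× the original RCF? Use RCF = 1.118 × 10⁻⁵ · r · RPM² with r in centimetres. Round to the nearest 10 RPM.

≈ 21650 RPM

Original rotor: r = 239 mm = 23.9 cm
RCF_original = 1.118 × 10⁻⁵ × 23.9 × (13650)² = 1.118 × 10⁻⁵ × 23.9 × 186,322,500 ≈ 49,785.7 × g
Target RCF = 1.5 × 49,785.7 ≈ 74,678.5 × g
Your rotor: r = 28.5 / 2 = 14.25 cm
74,678.5 = 1.118 × 10⁻⁵ × 14.25 × N²
N² = 74,678.5 / (15.9315 × 10⁻⁵) = 468,747,450
N ≈ √468,747,450 ≈ 21,650.6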